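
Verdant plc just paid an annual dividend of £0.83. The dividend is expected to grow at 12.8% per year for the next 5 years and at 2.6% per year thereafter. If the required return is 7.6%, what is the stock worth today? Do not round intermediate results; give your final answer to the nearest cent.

£26.36

D_1 = 0.93624
D_2 = 1.05608
D_3 = 1.19126
D_4 = 1.34374
D_5 = 1.51574
Terminal value at year 5: TV = D_5×(1+g_2)/(r−g_2) = 1.55515/0.05 = 31.10290
P_0 = D_1/(1+r)^1 + D_2/(1+r)^2 + D_3/(1+r)^3 + D_4/(1+r)^4 + D_5/(1+r)^5 + TV/(1+r)^5
    = 0.87011 + 0.91216 + 0.95624 + 1.00246 + 1.05090 + 21.56451 = 26.35638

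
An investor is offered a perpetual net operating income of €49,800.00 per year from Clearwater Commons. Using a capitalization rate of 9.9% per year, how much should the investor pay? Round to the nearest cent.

€503030.30

Level perpetuity: PV = C / r = €49,800.00 / 0.099 = €503,030.30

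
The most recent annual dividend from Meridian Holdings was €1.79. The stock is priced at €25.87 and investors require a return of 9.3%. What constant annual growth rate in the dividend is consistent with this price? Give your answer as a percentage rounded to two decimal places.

P = D₀(1+g)/(r−g) ⇒ P(r−g) = D₀(1+g) ⇒ g(P+D₀) = P·r − D₀
g = (P·r − D₀)/(P + D₀) = (€25.87×0.093 − €1.79) / (€25.87 + €1.79) = 0.022267

2.23%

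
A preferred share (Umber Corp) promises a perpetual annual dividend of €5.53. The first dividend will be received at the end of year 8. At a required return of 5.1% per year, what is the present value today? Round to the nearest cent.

€76.55

Value at end of year 7: C / r = €5.53 / 0.051 = €108.4314
Discount to today: PV = €108.4314 / (1 + 0.051)^7 = €108.4314 / 1.416508 = €76.55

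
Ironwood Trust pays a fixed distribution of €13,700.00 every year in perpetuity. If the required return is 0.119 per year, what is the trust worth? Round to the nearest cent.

Level perpetuity: PV = C / r = €13,700.00 / 0.119 = €115,126.05

€115126.05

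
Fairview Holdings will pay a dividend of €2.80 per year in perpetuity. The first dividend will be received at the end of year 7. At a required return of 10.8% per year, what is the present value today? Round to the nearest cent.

Value at end of year 6: C / r = €2.80 / 0.108 = €25.9259
Discount to today: PV = €25.9259 / (1 + 0.108)^6 = €25.9259 / 1.850285 = €14.01

€14.01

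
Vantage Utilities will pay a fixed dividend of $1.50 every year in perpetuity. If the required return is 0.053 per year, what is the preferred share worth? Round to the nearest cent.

Level perpetuity: PV = C / r = $1.50 / 0.053 = $28.30

$28.30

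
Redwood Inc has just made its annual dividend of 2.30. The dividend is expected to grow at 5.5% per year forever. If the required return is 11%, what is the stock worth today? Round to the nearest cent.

44.12

D₁ = D₀ × (1 + g) = 2.30 × 1.055 = 2.4265
Growing perpetuity: P = D₁ / (r − g) = 2.4265 / (0.11 − 0.055) = 44.12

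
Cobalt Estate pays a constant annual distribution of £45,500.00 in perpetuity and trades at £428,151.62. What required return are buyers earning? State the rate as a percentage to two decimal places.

10.63%

P = C/r ⇒ r = C/P = £45,500.00/£428,151.62 = 0.106271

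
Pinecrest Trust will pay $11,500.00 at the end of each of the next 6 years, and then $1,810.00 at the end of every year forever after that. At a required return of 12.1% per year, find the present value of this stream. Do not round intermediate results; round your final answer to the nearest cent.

PV of 6-year annuity: $11,500.00 × [1 − (1+0.121)^−6] / 0.121 = 47147.57766
Perpetuity value at year 6: $1,810.00 / 0.121 = 14958.67769
PV of perpetuity: 14958.67769 / (1+0.121)^6 = 7538.05894
Total PV = 47147.57766 + 7538.05894 = 54685.63660

$54685.64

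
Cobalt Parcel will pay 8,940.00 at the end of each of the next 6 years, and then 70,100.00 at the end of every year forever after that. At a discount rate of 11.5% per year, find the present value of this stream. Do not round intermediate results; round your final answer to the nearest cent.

PV of 6-year annuity: 8,940.00 × [1 − (1+0.115)^−6] / 0.115 = 37282.42866
Perpetuity value at year 6: 70,100.00 / 0.115 = 609565.21739
PV of perpetuity: 609565.21739 / (1+0.115)^6 = 317227.60567
Total PV = 37282.42866 + 317227.60567 = 354510.03432

354510.03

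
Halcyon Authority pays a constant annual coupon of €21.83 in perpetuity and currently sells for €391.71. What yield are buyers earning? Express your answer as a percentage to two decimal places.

5.57%

P = C/r ⇒ r = C/P = €21.83/€391.71 = 0.055730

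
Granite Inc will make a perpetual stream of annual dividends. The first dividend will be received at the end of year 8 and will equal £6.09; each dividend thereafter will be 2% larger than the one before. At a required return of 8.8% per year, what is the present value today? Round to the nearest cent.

Value at end of year 7: C₁ / (r − g) = £6.09 / (0.088 − 0.02) = £89.5588
Discount to today: PV = £89.5588 / (1 + 0.088)^7 = £89.5588 / 1.804689 = £49.63

£49.63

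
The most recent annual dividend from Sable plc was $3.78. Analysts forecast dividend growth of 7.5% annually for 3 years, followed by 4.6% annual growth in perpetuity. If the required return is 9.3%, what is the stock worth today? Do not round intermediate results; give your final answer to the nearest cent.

D_1 = 4.06350
D_2 = 4.36826
D_3 = 4.69588
Terminal value at year 3: TV = D_3×(1+g_2)/(r−g_2) = 4.91189/0.047 = 104.50836
P_0 = D_1/(1+r)^1 + D_2/(1+r)^2 + D_3/(1+r)^3 + TV/(1+r)^3
    = 3.71775 + 3.65652 + 3.59631 + 80.03695 = 91.00753

$91.01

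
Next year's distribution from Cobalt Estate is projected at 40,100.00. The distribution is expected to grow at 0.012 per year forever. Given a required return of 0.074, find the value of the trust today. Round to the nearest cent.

646774.19

Growing perpetuity: P = D₁ / (r − g) = 40,100.0000 / (0.074 − 0.012) = 646,774.19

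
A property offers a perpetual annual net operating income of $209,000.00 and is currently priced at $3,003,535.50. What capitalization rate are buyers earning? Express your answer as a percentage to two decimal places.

P = C/r ⇒ r = C/P = $209,000.00/$3,003,535.50 = 0.069585

6.96%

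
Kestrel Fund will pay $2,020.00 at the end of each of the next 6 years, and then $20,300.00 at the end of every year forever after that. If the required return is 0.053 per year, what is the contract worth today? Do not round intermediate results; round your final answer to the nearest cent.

PV of 6-year annuity: $2,020.00 × [1 − (1+0.053)^−6] / 0.053 = 10155.26084
Perpetuity value at year 6: $20,300.00 / 0.053 = 383018.86792
PV of perpetuity: 383018.86792 / (1+0.053)^6 = 280963.52386
Total PV = 10155.26084 + 280963.52386 = 291118.78469

$291118.78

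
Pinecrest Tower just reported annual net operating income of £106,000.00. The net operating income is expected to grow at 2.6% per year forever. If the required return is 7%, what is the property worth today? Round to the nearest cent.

D₁ = D₀ × (1 + g) = £106,000.00 × 1.026 = £108,756.0000
Growing perpetuity: P = D₁ / (r − g) = £108,756.0000 / (0.07 − 0.026) = £2,471,727.27

£2471727.27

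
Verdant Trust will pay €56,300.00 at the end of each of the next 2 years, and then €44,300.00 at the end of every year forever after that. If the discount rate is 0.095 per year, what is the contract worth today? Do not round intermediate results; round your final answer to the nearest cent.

PV of 2-year annuity: €56,300.00 × [1 − (1+0.095)^−2] / 0.095 = 98370.34257
Perpetuity value at year 2: €44,300.00 / 0.095 = 466315.78947
PV of perpetuity: 466315.78947 / (1+0.095)^2 = 388912.48262
Total PV = 98370.34257 + 388912.48262 = 487282.82519

€487282.83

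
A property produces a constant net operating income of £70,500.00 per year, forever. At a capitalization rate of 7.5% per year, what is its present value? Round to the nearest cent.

Level perpetuity: PV = C / r = £70,500.00 / 0.075 = £940,000.00

£940000.00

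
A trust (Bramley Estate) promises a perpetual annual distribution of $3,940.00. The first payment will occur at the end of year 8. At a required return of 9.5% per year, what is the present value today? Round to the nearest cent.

Value at end of year 7: C / r = $3,940.00 / 0.095 = $41,473.6842
Discount to today: PV = $41,473.6842 / (1 + 0.095)^7 = $41,473.6842 / 1.887552 = $21,972.21

$21972.21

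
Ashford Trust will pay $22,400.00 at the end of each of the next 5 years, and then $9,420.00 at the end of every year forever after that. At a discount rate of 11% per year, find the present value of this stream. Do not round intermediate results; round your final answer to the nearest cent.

$133609.11

PV of 5-year annuity: $22,400.00 × [1 − (1+0.11)^−5] / 0.11 = 82788.09320
Perpetuity value at year 5: $9,420.00 / 0.11 = 85636.36364
PV of perpetuity: 85636.36364 / (1+0.11)^5 = 50821.01373
Total PV = 82788.09320 + 50821.01373 = 133609.10693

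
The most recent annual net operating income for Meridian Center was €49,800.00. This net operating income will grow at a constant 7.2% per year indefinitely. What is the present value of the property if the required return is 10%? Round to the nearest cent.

D₁ = D₀ × (1 + g) = €49,800.00 × 1.072 = €53,385.6000
Growing perpetuity: P = D₁ / (r − g) = €53,385.6000 / (0.1 − 0.072) = €1,906,628.57

€1906628.57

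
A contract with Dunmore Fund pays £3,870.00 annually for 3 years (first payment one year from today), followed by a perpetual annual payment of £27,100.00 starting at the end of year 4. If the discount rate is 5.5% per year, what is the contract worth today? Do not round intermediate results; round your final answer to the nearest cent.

PV of 3-year annuity: £3,870.00 × [1 − (1+0.055)^−3] / 0.055 = 10441.00217
Perpetuity value at year 3: £27,100.00 / 0.055 = 492727.27273
PV of perpetuity: 492727.27273 / (1+0.055)^3 = 419613.27817
Total PV = 10441.00217 + 419613.27817 = 430054.28035

£430054.28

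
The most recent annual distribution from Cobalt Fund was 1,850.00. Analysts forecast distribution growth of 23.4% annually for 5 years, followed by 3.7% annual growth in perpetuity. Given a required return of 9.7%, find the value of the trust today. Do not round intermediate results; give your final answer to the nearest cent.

70938.78

D_1 = 2282.90000
D_2 = 2817.09860
D_3 = 3476.29967
D_4 = 4289.75380
D_5 = 5293.55618
Terminal value at year 5: TV = D_5×(1+g_2)/(r−g_2) = 5489.41776/0.06 = 91490.29605
P_0 = D_1/(1+r)^1 + D_2/(1+r)^2 + D_3/(1+r)^3 + D_4/(1+r)^4 + D_5/(1+r)^5 + TV/(1+r)^5
    = 2081.03920 + 2340.93197 + 2633.28172 + 2962.14188 + 3332.07209 + 57589.31264 = 70938.77950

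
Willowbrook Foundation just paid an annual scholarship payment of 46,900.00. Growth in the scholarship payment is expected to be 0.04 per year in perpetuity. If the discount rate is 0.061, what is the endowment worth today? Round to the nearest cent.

2322666.67

D₁ = D₀ × (1 + g) = 46,900.00 × 1.04 = 48,776.0000
Growing perpetuity: P = D₁ / (r − g) = 48,776.0000 / (0.061 − 0.04) = 2,322,666.67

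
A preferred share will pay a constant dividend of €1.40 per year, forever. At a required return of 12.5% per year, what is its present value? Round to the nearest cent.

€11.20

Level perpetuity: PV = C / r = €1.40 / 0.125 = €11.20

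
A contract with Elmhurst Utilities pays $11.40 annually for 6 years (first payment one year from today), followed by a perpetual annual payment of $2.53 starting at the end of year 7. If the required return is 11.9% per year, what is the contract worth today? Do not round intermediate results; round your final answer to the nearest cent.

PV of 6-year annuity: $11.40 × [1 − (1+0.119)^−6] / 0.119 = 47.00309
Perpetuity value at year 6: $2.53 / 0.119 = 21.26050
PV of perpetuity: 21.26050 / (1+0.119)^6 = 10.82912
Total PV = 47.00309 + 10.82912 = 57.83221

$57.83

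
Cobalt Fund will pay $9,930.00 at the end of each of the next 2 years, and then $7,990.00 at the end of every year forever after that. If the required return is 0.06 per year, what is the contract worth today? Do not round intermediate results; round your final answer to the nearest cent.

$136723.45

PV of 2-year annuity: $9,930.00 × [1 − (1+0.06)^−2] / 0.06 = 18205.58918
Perpetuity value at year 2: $7,990.00 / 0.06 = 133166.66667
PV of perpetuity: 133166.66667 / (1+0.06)^2 = 118517.85926
Total PV = 18205.58918 + 118517.85926 = 136723.44844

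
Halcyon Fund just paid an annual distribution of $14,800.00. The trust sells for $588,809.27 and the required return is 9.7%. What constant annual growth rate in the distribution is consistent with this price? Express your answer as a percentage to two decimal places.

7.01%

P = D₀(1+g)/(r−g) ⇒ P(r−g) = D₀(1+g) ⇒ g(P+D₀) = P·r − D₀
g = (P·r − D₀)/(P + D₀) = ($588,809.27×0.097 − $14,800.00) / ($588,809.27 + $14,800.00) = 0.070102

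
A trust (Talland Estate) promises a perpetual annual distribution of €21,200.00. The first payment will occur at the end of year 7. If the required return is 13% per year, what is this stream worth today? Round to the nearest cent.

Value at end of year 6: C / r = €21,200.00 / 0.13 = €163,076.9231
Discount to today: PV = €163,076.9231 / (1 + 0.13)^6 = €163,076.9231 / 2.081952 = €78,328.87

€78328.87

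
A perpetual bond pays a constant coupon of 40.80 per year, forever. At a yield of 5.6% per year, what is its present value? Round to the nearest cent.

Level perpetuity: PV = C / r = 40.80 / 0.056 = 728.57

728.57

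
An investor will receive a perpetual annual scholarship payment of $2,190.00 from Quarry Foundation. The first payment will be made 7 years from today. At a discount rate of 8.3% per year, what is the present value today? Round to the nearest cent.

$16352.92

Value at end of year 6: C / r = $2,190.00 / 0.083 = $26,385.5422
Discount to today: PV = $26,385.5422 / (1 + 0.083)^6 = $26,385.5422 / 1.613507 = $16,352.92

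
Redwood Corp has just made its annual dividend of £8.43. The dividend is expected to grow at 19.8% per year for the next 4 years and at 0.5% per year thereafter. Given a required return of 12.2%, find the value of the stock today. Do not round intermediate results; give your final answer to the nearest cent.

£133.95

D_1 = 10.09914
D_2 = 12.09877
D_3 = 14.49433
D_4 = 17.36420
Terminal value at year 4: TV = D_4×(1+g_2)/(r−g_2) = 17.45102/0.117 = 149.15405
P_0 = D_1/(1+r)^1 + D_2/(1+r)^2 + D_3/(1+r)^3 + D_4/(1+r)^4 + TV/(1+r)^4
    = 9.00102 + 9.61071 + 10.26170 + 10.95679 + 94.11603 = 133.94626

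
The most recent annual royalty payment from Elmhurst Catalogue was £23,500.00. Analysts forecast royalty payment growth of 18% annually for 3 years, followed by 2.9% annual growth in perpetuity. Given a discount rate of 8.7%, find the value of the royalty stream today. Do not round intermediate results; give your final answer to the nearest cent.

D_1 = 27730.00000
D_2 = 32721.40000
D_3 = 38611.25200
Terminal value at year 3: TV = D_3×(1+g_2)/(r−g_2) = 39730.97831/0.058 = 685016.86738
P_0 = D_1/(1+r)^1 + D_2/(1+r)^2 + D_3/(1+r)^3 + TV/(1+r)^3
    = 25510.57958 + 27693.17746 + 30062.51095 + 533350.40982 = 616616.67781

£616616.68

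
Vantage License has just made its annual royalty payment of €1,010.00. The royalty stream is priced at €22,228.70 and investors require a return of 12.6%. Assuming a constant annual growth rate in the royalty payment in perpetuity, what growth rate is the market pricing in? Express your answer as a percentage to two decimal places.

P = D₀(1+g)/(r−g) ⇒ P(r−g) = D₀(1+g) ⇒ g(P+D₀) = P·r − D₀
g = (P·r − D₀)/(P + D₀) = (€22,228.70×0.126 − €1,010.00) / (€22,228.70 + €1,010.00) = 0.077062

7.71%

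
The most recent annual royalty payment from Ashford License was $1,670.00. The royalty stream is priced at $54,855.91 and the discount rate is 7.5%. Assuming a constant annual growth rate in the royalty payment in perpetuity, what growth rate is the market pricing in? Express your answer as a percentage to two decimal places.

P = D₀(1+g)/(r−g) ⇒ P(r−g) = D₀(1+g) ⇒ g(P+D₀) = P·r − D₀
g = (P·r − D₀)/(P + D₀) = ($54,855.91×0.075 − $1,670.00) / ($54,855.91 + $1,670.00) = 0.043240

4.32%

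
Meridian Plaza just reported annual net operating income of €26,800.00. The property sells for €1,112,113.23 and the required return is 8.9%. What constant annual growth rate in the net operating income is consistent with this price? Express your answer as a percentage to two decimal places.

6.34%

P = D₀(1+g)/(r−g) ⇒ P(r−g) = D₀(1+g) ⇒ g(P+D₀) = P·r − D₀
g = (P·r − D₀)/(P + D₀) = (€1,112,113.23×0.089 − €26,800.00) / (€1,112,113.23 + €26,800.00) = 0.063375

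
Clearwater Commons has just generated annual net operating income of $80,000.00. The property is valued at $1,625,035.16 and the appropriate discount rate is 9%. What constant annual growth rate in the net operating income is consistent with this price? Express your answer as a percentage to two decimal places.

P = D₀(1+g)/(r−g) ⇒ P(r−g) = D₀(1+g) ⇒ g(P+D₀) = P·r − D₀
g = (P·r − D₀)/(P + D₀) = ($1,625,035.16×0.09 − $80,000.00) / ($1,625,035.16 + $80,000.00) = 0.038857

3.89%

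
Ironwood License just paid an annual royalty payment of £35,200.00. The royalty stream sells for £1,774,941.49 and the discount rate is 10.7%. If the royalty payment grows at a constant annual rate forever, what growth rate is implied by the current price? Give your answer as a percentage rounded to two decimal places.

P = D₀(1+g)/(r−g) ⇒ P(r−g) = D₀(1+g) ⇒ g(P+D₀) = P·r − D₀
g = (P·r − D₀)/(P + D₀) = (£1,774,941.49×0.107 − £35,200.00) / (£1,774,941.49 + £35,200.00) = 0.085473

8.55%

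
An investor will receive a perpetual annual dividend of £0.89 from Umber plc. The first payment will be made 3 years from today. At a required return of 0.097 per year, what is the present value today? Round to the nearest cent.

£7.62

Value at end of year 2: C / r = £0.89 / 0.097 = £9.1753
Discount to today: PV = £9.1753 / (1 + 0.097)^2 = £9.1753 / 1.203409 = £7.62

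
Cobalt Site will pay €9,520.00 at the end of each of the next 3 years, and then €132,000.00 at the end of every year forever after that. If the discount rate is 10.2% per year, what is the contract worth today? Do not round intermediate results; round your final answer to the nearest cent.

€990597.29

PV of 3-year annuity: €9,520.00 × [1 − (1+0.102)^−3] / 0.102 = 23591.71946
Perpetuity value at year 3: €132,000.00 / 0.102 = 1294117.64706
PV of perpetuity: 1294117.64706 / (1+0.102)^3 = 967005.57055
Total PV = 23591.71946 + 967005.57055 = 990597.29001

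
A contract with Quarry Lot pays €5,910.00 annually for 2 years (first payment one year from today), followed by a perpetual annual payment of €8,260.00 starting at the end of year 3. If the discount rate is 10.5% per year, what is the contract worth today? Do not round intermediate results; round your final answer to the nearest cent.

PV of 2-year annuity: €5,910.00 × [1 − (1+0.105)^−2] / 0.105 = 10188.61203
Perpetuity value at year 2: €8,260.00 / 0.105 = 78666.66667
PV of perpetuity: 78666.66667 / (1+0.105)^2 = 64426.74529
Total PV = 10188.61203 + 64426.74529 = 74615.35732

€74615.36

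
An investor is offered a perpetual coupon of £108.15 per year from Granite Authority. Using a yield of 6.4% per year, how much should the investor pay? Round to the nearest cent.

£1689.84

Level perpetuity: PV = C / r = £108.15 / 0.064 = £1,689.84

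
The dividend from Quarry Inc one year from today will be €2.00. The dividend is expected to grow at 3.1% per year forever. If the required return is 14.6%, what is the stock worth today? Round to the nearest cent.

€17.39

Growing perpetuity: P = D₁ / (r − g) = €2.0000 / (0.146 − 0.031) = €17.39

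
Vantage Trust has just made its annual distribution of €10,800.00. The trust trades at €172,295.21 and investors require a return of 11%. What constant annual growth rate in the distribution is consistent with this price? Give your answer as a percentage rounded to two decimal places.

4.45%

P = D₀(1+g)/(r−g) ⇒ P(r−g) = D₀(1+g) ⇒ g(P+D₀) = P·r − D₀
g = (P·r − D₀)/(P + D₀) = (€172,295.21×0.11 − €10,800.00) / (€172,295.21 + €10,800.00) = 0.044526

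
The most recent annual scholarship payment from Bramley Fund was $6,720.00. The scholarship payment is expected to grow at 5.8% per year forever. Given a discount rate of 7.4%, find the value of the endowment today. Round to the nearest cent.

D₁ = D₀ × (1 + g) = $6,720.00 × 1.058 = $7,109.7600
Growing perpetuity: P = D₁ / (r − g) = $7,109.7600 / (0.074 − 0.058) = $444,360.00

$444360.00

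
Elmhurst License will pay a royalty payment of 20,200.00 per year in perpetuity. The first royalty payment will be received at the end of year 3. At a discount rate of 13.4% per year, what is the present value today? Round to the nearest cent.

117225.06

Value at end of year 2: C / r = 20,200.00 / 0.134 = 150,746.2687
Discount to today: PV = 150,746.2687 / (1 + 0.134)^2 = 150,746.2687 / 1.285956 = 117,225.06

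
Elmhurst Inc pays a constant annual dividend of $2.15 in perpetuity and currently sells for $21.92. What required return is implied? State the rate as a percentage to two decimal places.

9.81%

P = C/r ⇒ r = C/P = $2.15/$21.92 = 0.098084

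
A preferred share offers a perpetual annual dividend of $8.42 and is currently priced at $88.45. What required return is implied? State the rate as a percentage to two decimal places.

9.52%

P = C/r ⇒ r = C/P = $8.42/$88.45 = 0.095195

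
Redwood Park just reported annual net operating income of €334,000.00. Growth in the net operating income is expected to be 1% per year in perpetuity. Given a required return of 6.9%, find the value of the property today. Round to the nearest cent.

D₁ = D₀ × (1 + g) = €334,000.00 × 1.01 = €337,340.0000
Growing perpetuity: P = D₁ / (r − g) = €337,340.0000 / (0.069 − 0.01) = €5,717,627.12

€5717627.12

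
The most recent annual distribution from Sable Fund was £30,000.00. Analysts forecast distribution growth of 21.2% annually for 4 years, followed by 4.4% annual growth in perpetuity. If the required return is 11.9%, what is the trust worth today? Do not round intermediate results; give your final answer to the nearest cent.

£721805.17

D_1 = 36360.00000
D_2 = 44068.32000
D_3 = 53410.80384
D_4 = 64733.89425
Terminal value at year 4: TV = D_4×(1+g_2)/(r−g_2) = 67582.18560/0.075 = 901095.80802
P_0 = D_1/(1+r)^1 + D_2/(1+r)^2 + D_3/(1+r)^3 + D_4/(1+r)^4 + TV/(1+r)^4
    = 32493.29759 + 35193.81294 + 38118.76790 + 41286.81563 + 574712.47361 = 721805.16767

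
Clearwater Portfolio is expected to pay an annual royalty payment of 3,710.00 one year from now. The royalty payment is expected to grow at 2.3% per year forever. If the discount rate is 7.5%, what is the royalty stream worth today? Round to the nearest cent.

71346.15

Growing perpetuity: P = D₁ / (r − g) = 3,710.0000 / (0.075 − 0.023) = 71,346.15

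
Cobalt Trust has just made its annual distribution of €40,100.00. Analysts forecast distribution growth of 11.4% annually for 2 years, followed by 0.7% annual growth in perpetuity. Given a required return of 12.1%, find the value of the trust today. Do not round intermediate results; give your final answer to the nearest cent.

D_1 = 44671.40000
D_2 = 49763.93960
Terminal value at year 2: TV = D_2×(1+g_2)/(r−g_2) = 50112.28718/0.114 = 439581.46647
P_0 = D_1/(1+r)^1 + D_2/(1+r)^2 + TV/(1+r)^2
    = 39849.59857 + 39600.76076 + 349806.72003 = 429257.07936

€429257.08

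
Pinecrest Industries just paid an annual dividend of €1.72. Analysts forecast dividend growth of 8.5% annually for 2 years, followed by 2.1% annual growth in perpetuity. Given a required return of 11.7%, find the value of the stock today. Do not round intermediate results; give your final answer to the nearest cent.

D_1 = 1.86620
D_2 = 2.02483
Terminal value at year 2: TV = D_2×(1+g_2)/(r−g_2) = 2.06735/0.096 = 21.53488
P_0 = D_1/(1+r)^1 + D_2/(1+r)^2 + TV/(1+r)^2
    = 1.67073 + 1.62286 + 17.25981 = 20.55340

€20.55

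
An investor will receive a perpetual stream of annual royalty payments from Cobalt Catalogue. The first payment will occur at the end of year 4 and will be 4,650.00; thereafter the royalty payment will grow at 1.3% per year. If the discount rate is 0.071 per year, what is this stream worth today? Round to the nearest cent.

Value at end of year 3: C₁ / (r − g) = 4,650.00 / (0.071 − 0.013) = 80,172.4138
Discount to today: PV = 80,172.4138 / (1 + 0.071)^3 = 80,172.4138 / 1.228481 = 65,261.42

65261.42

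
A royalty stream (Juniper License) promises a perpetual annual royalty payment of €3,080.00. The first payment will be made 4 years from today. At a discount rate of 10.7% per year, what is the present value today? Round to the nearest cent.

€21218.96

Value at end of year 3: C / r = €3,080.00 / 0.107 = €28,785.0467
Discount to today: PV = €28,785.0467 / (1 + 0.107)^3 = €28,785.0467 / 1.356572 = €21,218.96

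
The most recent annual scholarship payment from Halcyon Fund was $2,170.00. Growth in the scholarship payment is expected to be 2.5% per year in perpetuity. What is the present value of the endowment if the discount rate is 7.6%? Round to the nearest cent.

D₁ = D₀ × (1 + g) = $2,170.00 × 1.025 = $2,224.2500
Growing perpetuity: P = D₁ / (r − g) = $2,224.2500 / (0.076 − 0.025) = $43,612.75

$43612.75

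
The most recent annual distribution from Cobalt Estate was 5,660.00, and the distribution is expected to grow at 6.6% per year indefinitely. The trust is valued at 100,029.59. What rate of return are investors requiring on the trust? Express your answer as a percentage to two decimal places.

D₁ = 5,660.00 × 1.066 = 6,033.5600
P = D₁/(r − g) ⇒ r = D₁/P + g = 6,033.5600/100,029.59 + 0.066 = 0.060318 + 0.066 = 0.126318

12.63%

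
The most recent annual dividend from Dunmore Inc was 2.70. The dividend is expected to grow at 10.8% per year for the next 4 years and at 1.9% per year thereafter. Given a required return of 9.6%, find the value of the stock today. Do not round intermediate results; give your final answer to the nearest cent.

D_1 = 2.99160
D_2 = 3.31469
D_3 = 3.67268
D_4 = 4.06933
Terminal value at year 4: TV = D_4×(1+g_2)/(r−g_2) = 4.14665/0.077 = 53.85255
P_0 = D_1/(1+r)^1 + D_2/(1+r)^2 + D_3/(1+r)^3 + D_4/(1+r)^4 + TV/(1+r)^4
    = 2.72956 + 2.75945 + 2.78966 + 2.82020 + 37.32193 = 48.42080

48.42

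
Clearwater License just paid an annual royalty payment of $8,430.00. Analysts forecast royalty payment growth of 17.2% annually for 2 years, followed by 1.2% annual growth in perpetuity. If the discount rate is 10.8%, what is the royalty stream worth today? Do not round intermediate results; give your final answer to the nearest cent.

$117777.80

D_1 = 9879.96000
D_2 = 11579.31312
Terminal value at year 2: TV = D_2×(1+g_2)/(r−g_2) = 11718.26488/0.096 = 122065.25914
P_0 = D_1/(1+r)^1 + D_2/(1+r)^2 + TV/(1+r)^2
    = 8916.93141 + 9431.98882 + 99428.88212 = 117777.80235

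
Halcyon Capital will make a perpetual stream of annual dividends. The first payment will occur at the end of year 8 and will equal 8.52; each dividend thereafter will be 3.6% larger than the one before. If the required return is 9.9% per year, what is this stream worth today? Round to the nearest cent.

Value at end of year 7: C₁ / (r − g) = 8.52 / (0.099 − 0.036) = 135.2381
Discount to today: PV = 135.2381 / (1 + 0.099)^7 = 135.2381 / 1.936350 = 69.84

69.84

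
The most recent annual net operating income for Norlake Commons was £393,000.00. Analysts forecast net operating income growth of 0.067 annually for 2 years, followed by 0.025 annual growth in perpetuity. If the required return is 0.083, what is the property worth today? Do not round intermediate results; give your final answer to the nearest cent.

D_1 = 419331.00000
D_2 = 447426.17700
Terminal value at year 2: TV = D_2×(1+g_2)/(r−g_2) = 458611.83142/0.058 = 7907100.54181
P_0 = D_1/(1+r)^1 + D_2/(1+r)^2 + TV/(1+r)^2
    = 387193.90582 + 381473.58957 + 6741559.12606 = 7510226.62145

£7510226.62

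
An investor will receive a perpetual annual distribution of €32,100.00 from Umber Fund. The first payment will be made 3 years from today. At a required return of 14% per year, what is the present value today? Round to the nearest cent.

€176427.91

Value at end of year 2: C / r = €32,100.00 / 0.14 = €229,285.7143
Discount to today: PV = €229,285.7143 / (1 + 0.14)^2 = €229,285.7143 / 1.299600 = €176,427.91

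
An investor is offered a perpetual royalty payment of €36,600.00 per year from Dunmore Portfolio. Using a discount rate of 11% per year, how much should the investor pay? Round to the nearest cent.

Level perpetuity: PV = C / r = €36,600.00 / 0.11 = €332,727.27

€332727.27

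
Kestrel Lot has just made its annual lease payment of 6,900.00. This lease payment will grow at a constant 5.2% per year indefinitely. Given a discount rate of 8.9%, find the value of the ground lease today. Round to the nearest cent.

D₁ = D₀ × (1 + g) = 6,900.00 × 1.052 = 7,258.8000
Growing perpetuity: P = D₁ / (r − g) = 7,258.8000 / (0.089 − 0.052) = 196,183.78

196183.78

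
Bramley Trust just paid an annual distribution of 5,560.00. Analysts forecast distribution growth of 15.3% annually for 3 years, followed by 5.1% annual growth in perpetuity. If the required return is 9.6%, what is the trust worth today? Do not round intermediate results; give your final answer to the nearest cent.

D_1 = 6410.68000
D_2 = 7391.51404
D_3 = 8522.41569
Terminal value at year 3: TV = D_3×(1+g_2)/(r−g_2) = 8957.05889/0.045 = 199045.75307
P_0 = D_1/(1+r)^1 + D_2/(1+r)^2 + D_3/(1+r)^3 + TV/(1+r)^3
    = 5849.16058 + 6153.35963 + 6473.37924 + 151189.36858 = 169665.26804

169665.27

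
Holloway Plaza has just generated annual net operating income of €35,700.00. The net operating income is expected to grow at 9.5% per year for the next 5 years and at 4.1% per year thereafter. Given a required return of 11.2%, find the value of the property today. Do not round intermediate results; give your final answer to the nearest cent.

D_1 = 39091.50000
D_2 = 42805.19250
D_3 = 46871.68579
D_4 = 51324.49594
D_5 = 56200.32305
Terminal value at year 5: TV = D_5×(1+g_2)/(r−g_2) = 58504.53630/0.071 = 824007.55347
P_0 = D_1/(1+r)^1 + D_2/(1+r)^2 + D_3/(1+r)^3 + D_4/(1+r)^4 + D_5/(1+r)^5 + TV/(1+r)^5
    = 35154.22662 + 34616.79690 + 34087.58327 + 33566.46015 + 33053.30383 + 484626.60972 = 655104.98049

€655104.98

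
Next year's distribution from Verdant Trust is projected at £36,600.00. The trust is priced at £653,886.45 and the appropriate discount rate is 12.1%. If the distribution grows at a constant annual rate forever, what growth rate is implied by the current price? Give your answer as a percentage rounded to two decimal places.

P = D₁/(r−g) ⇒ g = r − D₁/P = 0.121 − £36,600.00/£653,886.45 = 0.065027

6.50%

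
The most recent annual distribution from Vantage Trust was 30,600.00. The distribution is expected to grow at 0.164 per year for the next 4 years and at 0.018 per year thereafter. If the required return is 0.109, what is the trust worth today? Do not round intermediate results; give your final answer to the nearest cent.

553792.33

D_1 = 35618.40000
D_2 = 41459.81760
D_3 = 48259.22769
D_4 = 56173.74103
Terminal value at year 4: TV = D_4×(1+g_2)/(r−g_2) = 57184.86837/0.091 = 628405.14687
P_0 = D_1/(1+r)^1 + D_2/(1+r)^2 + D_3/(1+r)^3 + D_4/(1+r)^4 + TV/(1+r)^4
    = 32117.58341 + 33710.43020 + 35382.27299 + 37137.02954 + 415445.01181 = 553792.32795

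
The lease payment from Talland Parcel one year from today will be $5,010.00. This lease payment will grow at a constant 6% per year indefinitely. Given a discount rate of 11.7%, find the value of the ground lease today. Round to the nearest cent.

$87894.74

Growing perpetuity: P = D₁ / (r − g) = $5,010.0000 / (0.117 − 0.06) = $87,894.74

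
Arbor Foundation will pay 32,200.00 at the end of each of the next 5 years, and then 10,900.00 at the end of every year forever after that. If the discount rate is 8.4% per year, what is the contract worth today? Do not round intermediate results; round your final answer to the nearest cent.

213917.54

PV of 5-year annuity: 32,200.00 × [1 − (1+0.084)^−5] / 0.084 = 127221.18766
Perpetuity value at year 5: 10,900.00 / 0.084 = 129761.90476
PV of perpetuity: 129761.90476 / (1+0.084)^5 = 86696.34745
Total PV = 127221.18766 + 86696.34745 = 213917.53511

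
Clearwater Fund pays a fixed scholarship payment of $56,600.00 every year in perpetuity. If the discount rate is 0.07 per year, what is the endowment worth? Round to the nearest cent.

$808571.43

Level perpetuity: PV = C / r = $56,600.00 / 0.07 = $808,571.43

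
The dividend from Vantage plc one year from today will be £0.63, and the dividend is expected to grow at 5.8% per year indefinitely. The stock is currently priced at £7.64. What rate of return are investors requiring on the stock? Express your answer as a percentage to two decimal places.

P = D₁/(r − g) ⇒ r = D₁/P + g = £0.6300/£7.64 + 0.058 = 0.082461 + 0.058 = 0.140461

14.05%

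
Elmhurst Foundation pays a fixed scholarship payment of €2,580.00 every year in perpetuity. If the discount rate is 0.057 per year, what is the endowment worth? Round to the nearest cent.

Level perpetuity: PV = C / r = €2,580.00 / 0.057 = €45,263.16

€45263.16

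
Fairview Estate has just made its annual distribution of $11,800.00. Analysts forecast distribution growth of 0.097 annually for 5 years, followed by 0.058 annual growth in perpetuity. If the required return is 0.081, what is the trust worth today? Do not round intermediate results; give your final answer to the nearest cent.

D_1 = 12944.60000
D_2 = 14200.22620
D_3 = 15577.64814
D_4 = 17088.68001
D_5 = 18746.28197
Terminal value at year 5: TV = D_5×(1+g_2)/(r−g_2) = 19833.56633/0.023 = 862328.97072
P_0 = D_1/(1+r)^1 + D_2/(1+r)^2 + D_3/(1+r)^3 + D_4/(1+r)^4 + D_5/(1+r)^5 + TV/(1+r)^5
    = 11974.65310 + 12151.89126 + 12331.75274 + 12514.27637 + 12699.50155 + 584177.07129 = 645849.14631

$645849.15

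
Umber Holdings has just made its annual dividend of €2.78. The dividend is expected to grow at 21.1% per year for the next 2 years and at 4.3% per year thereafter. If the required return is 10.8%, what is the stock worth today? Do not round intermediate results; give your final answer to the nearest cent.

D_1 = 3.36658
D_2 = 4.07693
Terminal value at year 2: TV = D_2×(1+g_2)/(r−g_2) = 4.25224/0.065 = 65.41902
P_0 = D_1/(1+r)^1 + D_2/(1+r)^2 + TV/(1+r)^2
    = 3.03843 + 3.32088 + 53.28740 = 59.64671

€59.65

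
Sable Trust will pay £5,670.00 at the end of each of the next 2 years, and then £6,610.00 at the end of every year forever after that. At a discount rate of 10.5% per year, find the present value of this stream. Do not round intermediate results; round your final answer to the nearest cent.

PV of 2-year annuity: £5,670.00 × [1 − (1+0.105)^−2] / 0.105 = 9774.86128
Perpetuity value at year 2: £6,610.00 / 0.105 = 62952.38095
PV of perpetuity: 62952.38095 / (1+0.105)^2 = 51556.99593
Total PV = 9774.86128 + 51556.99593 = 61331.85721

£61331.86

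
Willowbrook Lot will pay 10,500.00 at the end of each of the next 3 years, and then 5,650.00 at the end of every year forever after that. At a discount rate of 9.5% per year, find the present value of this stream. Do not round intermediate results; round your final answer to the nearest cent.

71641.88

PV of 3-year annuity: 10,500.00 × [1 − (1+0.095)^−3] / 0.095 = 26343.52169
Perpetuity value at year 3: 5,650.00 / 0.095 = 59473.68421
PV of perpetuity: 59473.68421 / (1+0.095)^3 = 45298.36063
Total PV = 26343.52169 + 45298.36063 = 71641.88233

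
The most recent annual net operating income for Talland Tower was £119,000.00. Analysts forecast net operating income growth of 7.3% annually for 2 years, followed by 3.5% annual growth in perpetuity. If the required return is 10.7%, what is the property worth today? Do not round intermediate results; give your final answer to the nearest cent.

£1834307.12

D_1 = 127687.00000
D_2 = 137008.15100
Terminal value at year 2: TV = D_2×(1+g_2)/(r−g_2) = 141803.43629/0.072 = 1969492.17063
P_0 = D_1/(1+r)^1 + D_2/(1+r)^2 + TV/(1+r)^2
    = 115345.07678 + 111802.40957 + 1607159.63751 = 1834307.12386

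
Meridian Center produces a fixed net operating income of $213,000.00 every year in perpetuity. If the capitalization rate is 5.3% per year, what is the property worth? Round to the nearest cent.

Level perpetuity: PV = C / r = $213,000.00 / 0.053 = $4,018,867.92

$4018867.92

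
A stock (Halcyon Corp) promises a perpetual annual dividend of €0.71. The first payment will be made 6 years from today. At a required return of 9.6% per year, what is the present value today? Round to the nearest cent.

€4.68

Value at end of year 5: C / r = €0.71 / 0.096 = €7.3958
Discount to today: PV = €7.3958 / (1 + 0.096)^5 = €7.3958 / 1.581440 = €4.68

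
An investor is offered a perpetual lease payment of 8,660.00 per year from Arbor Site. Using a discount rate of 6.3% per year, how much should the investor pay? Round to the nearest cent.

Level perpetuity: PV = C / r = 8,660.00 / 0.063 = 137,460.32

137460.32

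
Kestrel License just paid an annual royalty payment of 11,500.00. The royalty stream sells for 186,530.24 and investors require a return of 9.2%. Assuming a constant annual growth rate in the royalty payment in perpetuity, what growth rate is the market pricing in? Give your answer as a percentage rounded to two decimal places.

2.86%

P = D₀(1+g)/(r−g) ⇒ P(r−g) = D₀(1+g) ⇒ g(P+D₀) = P·r − D₀
g = (P·r − D₀)/(P + D₀) = (186,530.24×0.092 − 11,500.00) / (186,530.24 + 11,500.00) = 0.028585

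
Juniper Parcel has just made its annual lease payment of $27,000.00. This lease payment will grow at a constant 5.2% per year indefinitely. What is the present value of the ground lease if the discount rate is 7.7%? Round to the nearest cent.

D₁ = D₀ × (1 + g) = $27,000.00 × 1.052 = $28,404.0000
Growing perpetuity: P = D₁ / (r − g) = $28,404.0000 / (0.077 − 0.052) = $1,136,160.00

$1136160.00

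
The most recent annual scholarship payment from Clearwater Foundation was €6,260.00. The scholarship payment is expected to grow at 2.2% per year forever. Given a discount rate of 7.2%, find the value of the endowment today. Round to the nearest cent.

D₁ = D₀ × (1 + g) = €6,260.00 × 1.022 = €6,397.7200
Growing perpetuity: P = D₁ / (r − g) = €6,397.7200 / (0.072 − 0.022) = €127,954.40

€127954.40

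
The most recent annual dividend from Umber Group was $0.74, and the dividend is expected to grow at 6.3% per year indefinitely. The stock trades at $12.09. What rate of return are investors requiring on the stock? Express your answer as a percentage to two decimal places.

D₁ = $0.74 × 1.063 = $0.7866
P = D₁/(r − g) ⇒ r = D₁/P + g = $0.7866/$12.09 + 0.063 = 0.065064 + 0.063 = 0.128064

12.81%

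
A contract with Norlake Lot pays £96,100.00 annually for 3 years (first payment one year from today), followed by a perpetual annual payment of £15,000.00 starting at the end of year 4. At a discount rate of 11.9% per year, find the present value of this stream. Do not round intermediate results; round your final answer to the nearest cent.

£321174.15

PV of 3-year annuity: £96,100.00 × [1 − (1+0.119)^−3] / 0.119 = 231213.19880
Perpetuity value at year 3: £15,000.00 / 0.119 = 126050.42017
PV of perpetuity: 126050.42017 / (1+0.119)^3 = 89960.95105
Total PV = 231213.19880 + 89960.95105 = 321174.14985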